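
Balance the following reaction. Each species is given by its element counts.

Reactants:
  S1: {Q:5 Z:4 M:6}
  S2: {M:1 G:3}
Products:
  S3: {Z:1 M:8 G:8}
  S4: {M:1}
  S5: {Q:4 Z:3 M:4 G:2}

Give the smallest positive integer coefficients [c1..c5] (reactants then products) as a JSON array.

Coefficients: [4, 6, 1, 2, 5]

Q: 4·5+6·0 = 20 | 1·0+2·0+5·4 = 20
Z: 4·4+6·0 = 16 | 1·1+2·0+5·3 = 16
M: 4·6+6·1 = 30 | 1·8+2·1+5·4 = 30
G: 4·0+6·3 = 18 | 1·8+2·0+5·2 = 18
gcd(4,6,1,2,5) = 1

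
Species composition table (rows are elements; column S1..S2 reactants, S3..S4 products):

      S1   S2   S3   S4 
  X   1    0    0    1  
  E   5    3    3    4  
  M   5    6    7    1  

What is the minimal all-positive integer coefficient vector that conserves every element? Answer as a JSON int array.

X: 3·1+5·0 = 3 | 6·0+3·1 = 3
E: 3·5+5·3 = 30 | 6·3+3·4 = 30
M: 3·5+5·6 = 45 | 6·7+3·1 = 45
gcd(3,5,6,3) = 1

Coefficients: [3, 5, 6, 3]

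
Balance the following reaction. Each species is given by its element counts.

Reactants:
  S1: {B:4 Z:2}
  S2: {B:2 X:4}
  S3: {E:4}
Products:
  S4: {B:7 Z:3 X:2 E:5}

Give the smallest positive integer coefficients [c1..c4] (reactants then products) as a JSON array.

Coefficients: [6, 2, 5, 4]

B: 6·4+2·2+5·0 = 28 | 4·7 = 28
Z: 6·2+2·0+5·0 = 12 | 4·3 = 12
X: 6·0+2·4+5·0 = 8 | 4·2 = 8
E: 6·0+2·0+5·4 = 20 | 4·5 = 20
gcd(6,2,5,4) = 1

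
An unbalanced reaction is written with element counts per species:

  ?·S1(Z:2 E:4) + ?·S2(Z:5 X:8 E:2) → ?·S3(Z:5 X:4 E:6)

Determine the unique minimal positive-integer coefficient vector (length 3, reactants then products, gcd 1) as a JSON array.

Z: 5·2+2·5 = 20 | 4·5 = 20
X: 5·0+2·8 = 16 | 4·4 = 16
E: 5·4+2·2 = 24 | 4·6 = 24
gcd(5,2,4) = 1

Coefficients: [5, 2, 4]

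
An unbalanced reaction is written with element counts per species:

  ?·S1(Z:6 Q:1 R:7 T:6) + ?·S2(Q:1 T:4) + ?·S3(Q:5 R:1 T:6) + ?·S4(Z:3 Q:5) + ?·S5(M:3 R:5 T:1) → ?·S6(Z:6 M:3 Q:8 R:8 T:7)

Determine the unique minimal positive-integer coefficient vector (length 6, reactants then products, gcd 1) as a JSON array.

Z: 2·6+3·0+1·0+6·3+5·0 = 30 | 5·6 = 30
M: 2·0+3·0+1·0+6·0+5·3 = 15 | 5·3 = 15
Q: 2·1+3·1+1·5+6·5+5·0 = 40 | 5·8 = 40
R: 2·7+3·0+1·1+6·0+5·5 = 40 | 5·8 = 40
T: 2·6+3·4+1·6+6·0+5·1 = 35 | 5·7 = 35
gcd(2,3,1,6,5,5) = 1

Coefficients: [2, 3, 1, 6, 5, 5]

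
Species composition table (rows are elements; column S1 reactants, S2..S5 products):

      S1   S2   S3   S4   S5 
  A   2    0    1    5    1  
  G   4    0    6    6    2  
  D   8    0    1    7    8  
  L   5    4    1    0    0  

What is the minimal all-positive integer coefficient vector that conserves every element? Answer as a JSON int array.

A: 5·2 = 10 | 6·0+1·1+1·5+4·1 = 10
G: 5·4 = 20 | 6·0+1·6+1·6+4·2 = 20
D: 5·8 = 40 | 6·0+1·1+1·7+4·8 = 40
L: 5·5 = 25 | 6·4+1·1+1·0+4·0 = 25
gcd(5,6,1,1,4) = 1

Coefficients: [5, 6, 1, 1, 4]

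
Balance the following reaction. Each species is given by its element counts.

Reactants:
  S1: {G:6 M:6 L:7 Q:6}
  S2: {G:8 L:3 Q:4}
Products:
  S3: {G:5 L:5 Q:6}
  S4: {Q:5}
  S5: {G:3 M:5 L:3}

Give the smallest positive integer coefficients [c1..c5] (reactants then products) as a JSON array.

G: 5·6+1·8 = 38 | 4·5+2·0+6·3 = 38
M: 5·6+1·0 = 30 | 4·0+2·0+6·5 = 30
L: 5·7+1·3 = 38 | 4·5+2·0+6·3 = 38
Q: 5·6+1·4 = 34 | 4·6+2·5+6·0 = 34
gcd(5,1,4,2,6) = 1

Coefficients: [5, 1, 4, 2, 6]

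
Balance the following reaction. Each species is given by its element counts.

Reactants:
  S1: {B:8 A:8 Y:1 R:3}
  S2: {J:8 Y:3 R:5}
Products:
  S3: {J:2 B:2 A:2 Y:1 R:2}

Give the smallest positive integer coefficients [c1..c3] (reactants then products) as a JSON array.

J: 1·0+1·8 = 8 | 4·2 = 8
B: 1·8+1·0 = 8 | 4·2 = 8
A: 1·8+1·0 = 8 | 4·2 = 8
Y: 1·1+1·3 = 4 | 4·1 = 4
R: 1·3+1·5 = 8 | 4·2 = 8
gcd(1,1,4) = 1

Coefficients: [1, 1, 4]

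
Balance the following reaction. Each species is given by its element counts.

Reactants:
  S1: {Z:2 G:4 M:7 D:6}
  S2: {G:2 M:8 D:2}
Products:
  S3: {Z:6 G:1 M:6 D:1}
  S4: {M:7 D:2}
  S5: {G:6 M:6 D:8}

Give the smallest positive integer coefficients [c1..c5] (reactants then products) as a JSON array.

Z: 6·2+1·0 = 12 | 2·6+2·0+4·0 = 12
G: 6·4+1·2 = 26 | 2·1+2·0+4·6 = 26
M: 6·7+1·8 = 50 | 2·6+2·7+4·6 = 50
D: 6·6+1·2 = 38 | 2·1+2·2+4·8 = 38
gcd(6,1,2,2,4) = 1

Coefficients: [6, 1, 2, 2, 4]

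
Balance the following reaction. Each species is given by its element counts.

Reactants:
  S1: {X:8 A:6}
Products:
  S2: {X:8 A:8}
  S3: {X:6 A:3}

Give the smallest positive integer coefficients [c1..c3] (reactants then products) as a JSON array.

X: 6·8 = 48 | 3·8+4·6 = 48
A: 6·6 = 36 | 3·8+4·3 = 36
gcd(6,3,4) = 1

Coefficients: [6, 3, 4]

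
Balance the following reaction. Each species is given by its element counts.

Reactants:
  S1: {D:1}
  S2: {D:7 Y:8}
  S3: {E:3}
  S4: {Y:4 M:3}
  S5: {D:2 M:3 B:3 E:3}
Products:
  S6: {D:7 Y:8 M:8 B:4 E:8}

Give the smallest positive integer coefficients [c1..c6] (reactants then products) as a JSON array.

Coefficients: [6, 1, 4, 4, 4, 3]

D: 6·1+1·7+4·0+4·0+4·2 = 21 | 3·7 = 21
Y: 6·0+1·8+4·0+4·4+4·0 = 24 | 3·8 = 24
M: 6·0+1·0+4·0+4·3+4·3 = 24 | 3·8 = 24
B: 6·0+1·0+4·0+4·0+4·3 = 12 | 3·4 = 12
E: 6·0+1·0+4·3+4·0+4·3 = 24 | 3·8 = 24
gcd(6,1,4,4,4,3) = 1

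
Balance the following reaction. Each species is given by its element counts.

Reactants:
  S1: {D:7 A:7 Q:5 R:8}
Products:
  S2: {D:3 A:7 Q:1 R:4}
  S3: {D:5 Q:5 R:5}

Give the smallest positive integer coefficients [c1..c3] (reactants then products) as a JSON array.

Coefficients: [5, 5, 4]

D: 5·7 = 35 | 5·3+4·5 = 35
A: 5·7 = 35 | 5·7+4·0 = 35
Q: 5·5 = 25 | 5·1+4·5 = 25
R: 5·8 = 40 | 5·4+4·5 = 40
gcd(5,5,4) = 1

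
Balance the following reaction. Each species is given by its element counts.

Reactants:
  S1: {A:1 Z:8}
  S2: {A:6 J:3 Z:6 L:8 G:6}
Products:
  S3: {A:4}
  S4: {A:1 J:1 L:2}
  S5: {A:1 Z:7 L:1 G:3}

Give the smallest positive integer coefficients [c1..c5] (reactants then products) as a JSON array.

Coefficients: [2, 2, 1, 6, 4]

A: 2·1+2·6 = 14 | 1·4+6·1+4·1 = 14
J: 2·0+2·3 = 6 | 1·0+6·1+4·0 = 6
Z: 2·8+2·6 = 28 | 1·0+6·0+4·7 = 28
L: 2·0+2·8 = 16 | 1·0+6·2+4·1 = 16
G: 2·0+2·6 = 12 | 1·0+6·0+4·3 = 12
gcd(2,2,1,6,4) = 1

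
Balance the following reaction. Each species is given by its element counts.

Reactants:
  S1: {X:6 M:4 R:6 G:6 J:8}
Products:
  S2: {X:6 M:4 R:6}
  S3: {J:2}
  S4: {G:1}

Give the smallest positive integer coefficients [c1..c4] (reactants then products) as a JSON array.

X: 1·6 = 6 | 1·6+4·0+6·0 = 6
M: 1·4 = 4 | 1·4+4·0+6·0 = 4
R: 1·6 = 6 | 1·6+4·0+6·0 = 6
G: 1·6 = 6 | 1·0+4·0+6·1 = 6
J: 1·8 = 8 | 1·0+4·2+6·0 = 8
gcd(1,1,4,6) = 1

Coefficients: [1, 1, 4, 6]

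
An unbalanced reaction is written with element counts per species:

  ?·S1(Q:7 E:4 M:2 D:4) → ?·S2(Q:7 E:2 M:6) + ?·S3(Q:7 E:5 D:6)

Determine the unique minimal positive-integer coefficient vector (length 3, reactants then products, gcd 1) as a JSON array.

Coefficients: [3, 1, 2]

Q: 3·7 = 21 | 1·7+2·7 = 21
E: 3·4 = 12 | 1·2+2·5 = 12
M: 3·2 = 6 | 1·6+2·0 = 6
D: 3·4 = 12 | 1·0+2·6 = 12
gcd(3,1,2) = 1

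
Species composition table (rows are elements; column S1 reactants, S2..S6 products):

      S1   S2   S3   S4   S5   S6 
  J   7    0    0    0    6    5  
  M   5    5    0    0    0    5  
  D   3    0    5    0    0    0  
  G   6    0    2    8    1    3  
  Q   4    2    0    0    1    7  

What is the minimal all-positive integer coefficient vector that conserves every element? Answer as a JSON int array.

Coefficients: [5, 4, 3, 2, 5, 1]

J: 5·7 = 35 | 4·0+3·0+2·0+5·6+1·5 = 35
M: 5·5 = 25 | 4·5+3·0+2·0+5·0+1·5 = 25
D: 5·3 = 15 | 4·0+3·5+2·0+5·0+1·0 = 15
G: 5·6 = 30 | 4·0+3·2+2·8+5·1+1·3 = 30
Q: 5·4 = 20 | 4·2+3·0+2·0+5·1+1·7 = 20
gcd(5,4,3,2,5,1) = 1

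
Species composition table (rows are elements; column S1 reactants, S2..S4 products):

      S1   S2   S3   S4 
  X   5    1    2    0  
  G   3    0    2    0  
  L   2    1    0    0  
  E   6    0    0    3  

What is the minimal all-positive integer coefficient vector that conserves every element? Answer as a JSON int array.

X: 2·5 = 10 | 4·1+3·2+4·0 = 10
G: 2·3 = 6 | 4·0+3·2+4·0 = 6
L: 2·2 = 4 | 4·1+3·0+4·0 = 4
E: 2·6 = 12 | 4·0+3·0+4·3 = 12
gcd(2,4,3,4) = 1

Coefficients: [2, 4, 3, 4]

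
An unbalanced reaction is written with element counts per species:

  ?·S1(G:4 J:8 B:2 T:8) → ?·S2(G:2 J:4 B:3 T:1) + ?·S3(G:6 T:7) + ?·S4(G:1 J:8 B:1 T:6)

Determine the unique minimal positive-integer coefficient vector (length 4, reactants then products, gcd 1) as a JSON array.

Coefficients: [5, 2, 2, 4]

G: 5·4 = 20 | 2·2+2·6+4·1 = 20
J: 5·8 = 40 | 2·4+2·0+4·8 = 40
B: 5·2 = 10 | 2·3+2·0+4·1 = 10
T: 5·8 = 40 | 2·1+2·7+4·6 = 40
gcd(5,2,2,4) = 1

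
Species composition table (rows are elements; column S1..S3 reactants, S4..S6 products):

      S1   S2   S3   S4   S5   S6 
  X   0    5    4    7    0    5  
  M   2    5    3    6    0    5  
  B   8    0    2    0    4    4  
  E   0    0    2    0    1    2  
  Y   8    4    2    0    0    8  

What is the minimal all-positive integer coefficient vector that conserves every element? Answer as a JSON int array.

Coefficients: [2, 3, 6, 2, 2, 5]

X: 2·0+3·5+6·4 = 39 | 2·7+2·0+5·5 = 39
M: 2·2+3·5+6·3 = 37 | 2·6+2·0+5·5 = 37
B: 2·8+3·0+6·2 = 28 | 2·0+2·4+5·4 = 28
E: 2·0+3·0+6·2 = 12 | 2·0+2·1+5·2 = 12
Y: 2·8+3·4+6·2 = 40 | 2·0+2·0+5·8 = 40
gcd(2,3,6,2,2,5) = 1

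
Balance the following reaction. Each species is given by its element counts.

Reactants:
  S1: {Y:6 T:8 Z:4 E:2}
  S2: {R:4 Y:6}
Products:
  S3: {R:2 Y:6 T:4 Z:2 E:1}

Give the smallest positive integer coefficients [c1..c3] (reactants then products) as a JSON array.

Coefficients: [1, 1, 2]

R: 1·0+1·4 = 4 | 2·2 = 4
Y: 1·6+1·6 = 12 | 2·6 = 12
T: 1·8+1·0 = 8 | 2·4 = 8
Z: 1·4+1·0 = 4 | 2·2 = 4
E: 1·2+1·0 = 2 | 2·1 = 2
gcd(1,1,2) = 1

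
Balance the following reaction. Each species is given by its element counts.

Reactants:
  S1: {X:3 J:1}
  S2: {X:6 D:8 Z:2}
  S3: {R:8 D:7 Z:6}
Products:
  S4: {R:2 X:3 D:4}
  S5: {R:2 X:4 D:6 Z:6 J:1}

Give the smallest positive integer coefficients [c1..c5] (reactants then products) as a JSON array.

R: 3·0+3·0+2·8 = 16 | 5·2+3·2 = 16
X: 3·3+3·6+2·0 = 27 | 5·3+3·4 = 27
D: 3·0+3·8+2·7 = 38 | 5·4+3·6 = 38
Z: 3·0+3·2+2·6 = 18 | 5·0+3·6 = 18
J: 3·1+3·0+2·0 = 3 | 5·0+3·1 = 3
gcd(3,3,2,5,3) = 1

Coefficients: [3, 3, 2, 5, 3]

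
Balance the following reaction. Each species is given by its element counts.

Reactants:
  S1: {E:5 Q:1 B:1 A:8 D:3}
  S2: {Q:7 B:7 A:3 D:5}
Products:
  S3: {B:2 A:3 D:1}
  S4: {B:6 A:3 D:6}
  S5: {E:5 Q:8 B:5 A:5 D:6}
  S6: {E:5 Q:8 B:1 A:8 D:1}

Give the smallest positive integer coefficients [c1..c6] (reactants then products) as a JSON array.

E: 6·5+6·0 = 30 | 1·0+6·0+1·5+5·5 = 30
Q: 6·1+6·7 = 48 | 1·0+6·0+1·8+5·8 = 48
B: 6·1+6·7 = 48 | 1·2+6·6+1·5+5·1 = 48
A: 6·8+6·3 = 66 | 1·3+6·3+1·5+5·8 = 66
D: 6·3+6·5 = 48 | 1·1+6·6+1·6+5·1 = 48
gcd(6,6,1,6,1,5) = 1

Coefficients: [6, 6, 1, 6, 1, 5]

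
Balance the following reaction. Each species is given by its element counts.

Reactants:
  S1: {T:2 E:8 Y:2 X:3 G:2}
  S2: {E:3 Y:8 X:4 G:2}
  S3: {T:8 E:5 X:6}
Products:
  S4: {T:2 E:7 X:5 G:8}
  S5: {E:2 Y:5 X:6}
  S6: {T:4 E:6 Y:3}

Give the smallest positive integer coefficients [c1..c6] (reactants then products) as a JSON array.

T: 4·2+4·0+2·8 = 24 | 2·2+5·0+5·4 = 24
E: 4·8+4·3+2·5 = 54 | 2·7+5·2+5·6 = 54
Y: 4·2+4·8+2·0 = 40 | 2·0+5·5+5·3 = 40
X: 4·3+4·4+2·6 = 40 | 2·5+5·6+5·0 = 40
G: 4·2+4·2+2·0 = 16 | 2·8+5·0+5·0 = 16
gcd(4,4,2,2,5,5) = 1

Coefficients: [4, 4, 2, 2, 5, 5]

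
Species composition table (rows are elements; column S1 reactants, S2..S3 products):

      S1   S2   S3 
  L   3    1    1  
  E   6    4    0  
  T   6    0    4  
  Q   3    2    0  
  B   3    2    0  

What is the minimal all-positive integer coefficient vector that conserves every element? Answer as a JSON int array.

L: 2·3 = 6 | 3·1+3·1 = 6
E: 2·6 = 12 | 3·4+3·0 = 12
T: 2·6 = 12 | 3·0+3·4 = 12
Q: 2·3 = 6 | 3·2+3·0 = 6
B: 2·3 = 6 | 3·2+3·0 = 6
gcd(2,3,3) = 1

Coefficients: [2, 3, 3]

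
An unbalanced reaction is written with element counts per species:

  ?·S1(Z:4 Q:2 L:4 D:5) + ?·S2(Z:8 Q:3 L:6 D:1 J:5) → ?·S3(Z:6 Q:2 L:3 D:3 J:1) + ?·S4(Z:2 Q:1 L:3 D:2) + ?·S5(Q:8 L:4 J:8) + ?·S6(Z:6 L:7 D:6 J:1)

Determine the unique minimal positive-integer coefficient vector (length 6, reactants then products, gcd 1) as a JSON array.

Coefficients: [6, 3, 5, 3, 1, 2]

Z: 6·4+3·8 = 48 | 5·6+3·2+1·0+2·6 = 48
Q: 6·2+3·3 = 21 | 5·2+3·1+1·8+2·0 = 21
L: 6·4+3·6 = 42 | 5·3+3·3+1·4+2·7 = 42
D: 6·5+3·1 = 33 | 5·3+3·2+1·0+2·6 = 33
J: 6·0+3·5 = 15 | 5·1+3·0+1·8+2·1 = 15
gcd(6,3,5,3,1,2) = 1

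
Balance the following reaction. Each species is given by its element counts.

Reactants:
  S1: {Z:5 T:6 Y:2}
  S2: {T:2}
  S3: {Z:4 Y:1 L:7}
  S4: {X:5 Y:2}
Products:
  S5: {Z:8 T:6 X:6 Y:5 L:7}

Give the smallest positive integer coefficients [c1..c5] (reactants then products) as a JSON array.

Coefficients: [4, 3, 5, 6, 5]

Z: 4·5+3·0+5·4+6·0 = 40 | 5·8 = 40
T: 4·6+3·2+5·0+6·0 = 30 | 5·6 = 30
X: 4·0+3·0+5·0+6·5 = 30 | 5·6 = 30
Y: 4·2+3·0+5·1+6·2 = 25 | 5·5 = 25
L: 4·0+3·0+5·7+6·0 = 35 | 5·7 = 35
gcd(4,3,5,6,5) = 1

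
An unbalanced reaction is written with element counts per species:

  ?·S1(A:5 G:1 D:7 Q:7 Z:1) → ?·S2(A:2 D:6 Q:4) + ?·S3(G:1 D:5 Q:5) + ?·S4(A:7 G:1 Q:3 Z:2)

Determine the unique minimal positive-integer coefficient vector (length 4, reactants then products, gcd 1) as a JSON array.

A: 4·5 = 20 | 3·2+2·0+2·7 = 20
G: 4·1 = 4 | 3·0+2·1+2·1 = 4
D: 4·7 = 28 | 3·6+2·5+2·0 = 28
Q: 4·7 = 28 | 3·4+2·5+2·3 = 28
Z: 4·1 = 4 | 3·0+2·0+2·2 = 4
gcd(4,3,2,2) = 1

Coefficients: [4, 3, 2, 2]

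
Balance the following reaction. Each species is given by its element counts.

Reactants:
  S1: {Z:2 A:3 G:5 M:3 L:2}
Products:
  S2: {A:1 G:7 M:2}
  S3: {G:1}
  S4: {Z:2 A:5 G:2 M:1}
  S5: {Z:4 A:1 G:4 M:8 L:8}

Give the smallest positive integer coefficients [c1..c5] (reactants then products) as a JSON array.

Z: 4·2 = 8 | 1·0+5·0+2·2+1·4 = 8
A: 4·3 = 12 | 1·1+5·0+2·5+1·1 = 12
G: 4·5 = 20 | 1·7+5·1+2·2+1·4 = 20
M: 4·3 = 12 | 1·2+5·0+2·1+1·8 = 12
L: 4·2 = 8 | 1·0+5·0+2·0+1·8 = 8
gcd(4,1,5,2,1) = 1

Coefficients: [4, 1, 5, 2, 1]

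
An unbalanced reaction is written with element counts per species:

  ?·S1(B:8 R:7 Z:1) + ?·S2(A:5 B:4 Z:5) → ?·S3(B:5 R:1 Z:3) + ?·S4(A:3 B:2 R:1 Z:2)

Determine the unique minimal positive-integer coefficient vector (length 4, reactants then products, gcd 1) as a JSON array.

Coefficients: [1, 3, 2, 5]

A: 1·0+3·5 = 15 | 2·0+5·3 = 15
B: 1·8+3·4 = 20 | 2·5+5·2 = 20
R: 1·7+3·0 = 7 | 2·1+5·1 = 7
Z: 1·1+3·5 = 16 | 2·3+5·2 = 16
gcd(1,3,2,5) = 1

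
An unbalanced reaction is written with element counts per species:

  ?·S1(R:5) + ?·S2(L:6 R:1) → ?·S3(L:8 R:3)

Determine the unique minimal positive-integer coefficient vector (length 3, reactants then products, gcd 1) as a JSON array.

L: 1·0+4·6 = 24 | 3·8 = 24
R: 1·5+4·1 = 9 | 3·3 = 9
gcd(1,4,3) = 1

Coefficients: [1, 4, 3]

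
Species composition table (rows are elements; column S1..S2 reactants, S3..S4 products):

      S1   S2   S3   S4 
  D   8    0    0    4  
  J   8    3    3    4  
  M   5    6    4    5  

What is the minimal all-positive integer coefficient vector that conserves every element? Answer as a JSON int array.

D: 2·8+5·0 = 16 | 5·0+4·4 = 16
J: 2·8+5·3 = 31 | 5·3+4·4 = 31
M: 2·5+5·6 = 40 | 5·4+4·5 = 40
gcd(2,5,5,4) = 1

Coefficients: [2, 5, 5, 4]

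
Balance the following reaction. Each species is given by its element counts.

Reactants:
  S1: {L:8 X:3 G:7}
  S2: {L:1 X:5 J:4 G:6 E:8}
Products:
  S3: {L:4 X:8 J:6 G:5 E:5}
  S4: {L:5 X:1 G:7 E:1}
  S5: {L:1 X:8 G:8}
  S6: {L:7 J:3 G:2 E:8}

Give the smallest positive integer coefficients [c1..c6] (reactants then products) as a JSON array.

L: 4·8+3·1 = 35 | 1·4+3·5+2·1+2·7 = 35
X: 4·3+3·5 = 27 | 1·8+3·1+2·8+2·0 = 27
J: 4·0+3·4 = 12 | 1·6+3·0+2·0+2·3 = 12
G: 4·7+3·6 = 46 | 1·5+3·7+2·8+2·2 = 46
E: 4·0+3·8 = 24 | 1·5+3·1+2·0+2·8 = 24
gcd(4,3,1,3,2,2) = 1

Coefficients: [4, 3, 1, 3, 2, 2]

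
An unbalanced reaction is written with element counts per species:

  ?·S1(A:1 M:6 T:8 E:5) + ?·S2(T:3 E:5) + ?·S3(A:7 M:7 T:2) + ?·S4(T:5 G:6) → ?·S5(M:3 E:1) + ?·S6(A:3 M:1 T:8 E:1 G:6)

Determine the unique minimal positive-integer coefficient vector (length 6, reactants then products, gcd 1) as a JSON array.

A: 1·1+1·0+2·7+5·0 = 15 | 5·0+5·3 = 15
M: 1·6+1·0+2·7+5·0 = 20 | 5·3+5·1 = 20
T: 1·8+1·3+2·2+5·5 = 40 | 5·0+5·8 = 40
E: 1·5+1·5+2·0+5·0 = 10 | 5·1+5·1 = 10
G: 1·0+1·0+2·0+5·6 = 30 | 5·0+5·6 = 30
gcd(1,1,2,5,5,5) = 1

Coefficients: [1, 1, 2, 5, 5, 5]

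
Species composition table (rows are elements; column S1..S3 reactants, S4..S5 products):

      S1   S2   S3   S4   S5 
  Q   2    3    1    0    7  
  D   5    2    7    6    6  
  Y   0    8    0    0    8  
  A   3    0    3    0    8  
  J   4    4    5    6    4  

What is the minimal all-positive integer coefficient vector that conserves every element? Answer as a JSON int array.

Coefficients: [4, 3, 4, 6, 3]

Q: 4·2+3·3+4·1 = 21 | 6·0+3·7 = 21
D: 4·5+3·2+4·7 = 54 | 6·6+3·6 = 54
Y: 4·0+3·8+4·0 = 24 | 6·0+3·8 = 24
A: 4·3+3·0+4·3 = 24 | 6·0+3·8 = 24
J: 4·4+3·4+4·5 = 48 | 6·6+3·4 = 48
gcd(4,3,4,6,3) = 1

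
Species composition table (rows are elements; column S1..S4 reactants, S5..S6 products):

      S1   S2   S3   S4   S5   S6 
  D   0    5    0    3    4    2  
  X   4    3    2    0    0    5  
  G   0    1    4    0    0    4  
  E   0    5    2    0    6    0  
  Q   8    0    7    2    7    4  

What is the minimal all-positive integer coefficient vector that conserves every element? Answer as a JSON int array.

D: 2·0+4·5+5·0+4·3 = 32 | 5·4+6·2 = 32
X: 2·4+4·3+5·2+4·0 = 30 | 5·0+6·5 = 30
G: 2·0+4·1+5·4+4·0 = 24 | 5·0+6·4 = 24
E: 2·0+4·5+5·2+4·0 = 30 | 5·6+6·0 = 30
Q: 2·8+4·0+5·7+4·2 = 59 | 5·7+6·4 = 59
gcd(2,4,5,4,5,6) = 1

Coefficients: [2, 4, 5, 4, 5, 6]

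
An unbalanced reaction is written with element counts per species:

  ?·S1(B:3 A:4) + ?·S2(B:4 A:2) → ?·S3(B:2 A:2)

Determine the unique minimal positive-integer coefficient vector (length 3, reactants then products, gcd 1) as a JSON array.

B: 2·3+1·4 = 10 | 5·2 = 10
A: 2·4+1·2 = 10 | 5·2 = 10
gcd(2,1,5) = 1

Coefficients: [2, 1, 5]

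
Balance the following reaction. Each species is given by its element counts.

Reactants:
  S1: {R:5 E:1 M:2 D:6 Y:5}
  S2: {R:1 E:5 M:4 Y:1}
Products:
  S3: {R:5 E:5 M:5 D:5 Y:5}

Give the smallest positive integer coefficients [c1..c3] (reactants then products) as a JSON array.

R: 5·5+5·1 = 30 | 6·5 = 30
E: 5·1+5·5 = 30 | 6·5 = 30
M: 5·2+5·4 = 30 | 6·5 = 30
D: 5·6+5·0 = 30 | 6·5 = 30
Y: 5·5+5·1 = 30 | 6·5 = 30
gcd(5,5,6) = 1

Coefficients: [5, 5, 6]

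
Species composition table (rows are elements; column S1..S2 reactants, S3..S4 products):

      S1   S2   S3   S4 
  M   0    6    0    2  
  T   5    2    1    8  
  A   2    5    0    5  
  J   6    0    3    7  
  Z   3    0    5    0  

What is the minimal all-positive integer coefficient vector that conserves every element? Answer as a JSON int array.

M: 5·0+1·6 = 6 | 3·0+3·2 = 6
T: 5·5+1·2 = 27 | 3·1+3·8 = 27
A: 5·2+1·5 = 15 | 3·0+3·5 = 15
J: 5·6+1·0 = 30 | 3·3+3·7 = 30
Z: 5·3+1·0 = 15 | 3·5+3·0 = 15
gcd(5,1,3,3) = 1

Coefficients: [5, 1, 3, 3]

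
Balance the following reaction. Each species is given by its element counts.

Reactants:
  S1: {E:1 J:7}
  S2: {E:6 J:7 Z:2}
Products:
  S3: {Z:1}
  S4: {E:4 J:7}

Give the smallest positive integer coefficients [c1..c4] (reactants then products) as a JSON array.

E: 2·1+3·6 = 20 | 6·0+5·4 = 20
J: 2·7+3·7 = 35 | 6·0+5·7 = 35
Z: 2·0+3·2 = 6 | 6·1+5·0 = 6
gcd(2,3,6,5) = 1

Coefficients: [2, 3, 6, 5]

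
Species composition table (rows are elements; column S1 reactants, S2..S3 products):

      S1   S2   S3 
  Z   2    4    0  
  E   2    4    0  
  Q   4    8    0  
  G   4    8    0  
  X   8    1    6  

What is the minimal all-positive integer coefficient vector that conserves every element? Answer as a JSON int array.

Coefficients: [4, 2, 5]

Z: 4·2 = 8 | 2·4+5·0 = 8
E: 4·2 = 8 | 2·4+5·0 = 8
Q: 4·4 = 16 | 2·8+5·0 = 16
G: 4·4 = 16 | 2·8+5·0 = 16
X: 4·8 = 32 | 2·1+5·6 = 32
gcd(4,2,5) = 1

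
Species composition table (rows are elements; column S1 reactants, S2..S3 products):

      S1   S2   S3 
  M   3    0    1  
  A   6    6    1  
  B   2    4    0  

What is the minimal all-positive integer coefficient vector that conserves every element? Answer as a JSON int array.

Coefficients: [2, 1, 6]

M: 2·3 = 6 | 1·0+6·1 = 6
A: 2·6 = 12 | 1·6+6·1 = 12
B: 2·2 = 4 | 1·4+6·0 = 4
gcd(2,1,6) = 1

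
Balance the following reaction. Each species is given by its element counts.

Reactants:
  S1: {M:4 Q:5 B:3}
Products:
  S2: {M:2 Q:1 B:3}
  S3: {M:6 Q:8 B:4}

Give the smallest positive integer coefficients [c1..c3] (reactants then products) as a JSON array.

M: 5·4 = 20 | 1·2+3·6 = 20
Q: 5·5 = 25 | 1·1+3·8 = 25
B: 5·3 = 15 | 1·3+3·4 = 15
gcd(5,1,3) = 1

Coefficients: [5, 1, 3]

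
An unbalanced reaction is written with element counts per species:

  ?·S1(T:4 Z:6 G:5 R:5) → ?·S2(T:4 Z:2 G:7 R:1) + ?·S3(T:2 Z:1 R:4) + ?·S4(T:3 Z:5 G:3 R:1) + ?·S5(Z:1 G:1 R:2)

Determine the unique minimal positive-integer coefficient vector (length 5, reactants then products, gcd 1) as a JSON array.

Coefficients: [5, 1, 2, 4, 6]

T: 5·4 = 20 | 1·4+2·2+4·3+6·0 = 20
Z: 5·6 = 30 | 1·2+2·1+4·5+6·1 = 30
G: 5·5 = 25 | 1·7+2·0+4·3+6·1 = 25
R: 5·5 = 25 | 1·1+2·4+4·1+6·2 = 25
gcd(5,1,2,4,6) = 1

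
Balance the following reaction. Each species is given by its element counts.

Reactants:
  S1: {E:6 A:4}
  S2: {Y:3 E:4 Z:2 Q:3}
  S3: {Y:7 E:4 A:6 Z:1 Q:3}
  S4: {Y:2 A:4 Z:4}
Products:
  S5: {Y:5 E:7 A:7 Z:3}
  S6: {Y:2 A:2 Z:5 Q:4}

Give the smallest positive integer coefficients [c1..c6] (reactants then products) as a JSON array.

Coefficients: [2, 3, 1, 5, 4, 3]

Y: 2·0+3·3+1·7+5·2 = 26 | 4·5+3·2 = 26
E: 2·6+3·4+1·4+5·0 = 28 | 4·7+3·0 = 28
A: 2·4+3·0+1·6+5·4 = 34 | 4·7+3·2 = 34
Z: 2·0+3·2+1·1+5·4 = 27 | 4·3+3·5 = 27
Q: 2·0+3·3+1·3+5·0 = 12 | 4·0+3·4 = 12
gcd(2,3,1,5,4,3) = 1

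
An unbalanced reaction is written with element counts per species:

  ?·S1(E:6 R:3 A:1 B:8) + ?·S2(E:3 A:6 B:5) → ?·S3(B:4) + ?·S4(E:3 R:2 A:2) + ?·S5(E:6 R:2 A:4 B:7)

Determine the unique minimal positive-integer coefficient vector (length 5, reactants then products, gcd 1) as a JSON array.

Coefficients: [4, 3, 3, 1, 5]

E: 4·6+3·3 = 33 | 3·0+1·3+5·6 = 33
R: 4·3+3·0 = 12 | 3·0+1·2+5·2 = 12
A: 4·1+3·6 = 22 | 3·0+1·2+5·4 = 22
B: 4·8+3·5 = 47 | 3·4+1·0+5·7 = 47
gcd(4,3,3,1,5) = 1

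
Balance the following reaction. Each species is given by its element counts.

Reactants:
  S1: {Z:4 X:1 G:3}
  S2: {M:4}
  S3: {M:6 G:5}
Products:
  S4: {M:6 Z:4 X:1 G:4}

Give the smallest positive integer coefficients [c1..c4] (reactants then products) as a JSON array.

M: 5·0+6·4+1·6 = 30 | 5·6 = 30
Z: 5·4+6·0+1·0 = 20 | 5·4 = 20
X: 5·1+6·0+1·0 = 5 | 5·1 = 5
G: 5·3+6·0+1·5 = 20 | 5·4 = 20
gcd(5,6,1,5) = 1

Coefficients: [5, 6, 1, 5]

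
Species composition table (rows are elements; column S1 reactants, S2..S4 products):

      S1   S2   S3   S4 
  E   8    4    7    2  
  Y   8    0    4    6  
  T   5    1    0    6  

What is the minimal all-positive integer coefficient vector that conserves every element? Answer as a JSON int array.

E: 5·8 = 40 | 1·4+4·7+4·2 = 40
Y: 5·8 = 40 | 1·0+4·4+4·6 = 40
T: 5·5 = 25 | 1·1+4·0+4·6 = 25
gcd(5,1,4,4) = 1

Coefficients: [5, 1, 4, 4]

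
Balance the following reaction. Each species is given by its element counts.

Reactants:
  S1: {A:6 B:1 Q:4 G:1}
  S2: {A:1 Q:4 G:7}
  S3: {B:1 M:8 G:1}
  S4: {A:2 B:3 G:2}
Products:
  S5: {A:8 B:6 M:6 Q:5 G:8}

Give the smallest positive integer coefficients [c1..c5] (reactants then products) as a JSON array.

Coefficients: [3, 2, 3, 6, 4]

A: 3·6+2·1+3·0+6·2 = 32 | 4·8 = 32
B: 3·1+2·0+3·1+6·3 = 24 | 4·6 = 24
M: 3·0+2·0+3·8+6·0 = 24 | 4·6 = 24
Q: 3·4+2·4+3·0+6·0 = 20 | 4·5 = 20
G: 3·1+2·7+3·1+6·2 = 32 | 4·8 = 32
gcd(3,2,3,6,4) = 1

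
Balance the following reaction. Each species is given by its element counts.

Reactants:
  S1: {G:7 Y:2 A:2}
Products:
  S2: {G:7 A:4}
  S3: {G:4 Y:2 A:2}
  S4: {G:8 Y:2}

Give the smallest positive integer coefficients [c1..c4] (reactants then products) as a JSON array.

G: 5·7 = 35 | 1·7+3·4+2·8 = 35
Y: 5·2 = 10 | 1·0+3·2+2·2 = 10
A: 5·2 = 10 | 1·4+3·2+2·0 = 10
gcd(5,1,3,2) = 1

Coefficients: [5, 1, 3, 2]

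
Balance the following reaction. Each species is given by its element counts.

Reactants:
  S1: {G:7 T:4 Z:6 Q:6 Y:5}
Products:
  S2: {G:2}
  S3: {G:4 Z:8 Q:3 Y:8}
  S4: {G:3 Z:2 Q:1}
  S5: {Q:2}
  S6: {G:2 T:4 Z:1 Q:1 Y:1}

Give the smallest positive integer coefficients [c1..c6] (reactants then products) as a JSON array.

G: 4·7 = 28 | 3·2+2·4+2·3+6·0+4·2 = 28
T: 4·4 = 16 | 3·0+2·0+2·0+6·0+4·4 = 16
Z: 4·6 = 24 | 3·0+2·8+2·2+6·0+4·1 = 24
Q: 4·6 = 24 | 3·0+2·3+2·1+6·2+4·1 = 24
Y: 4·5 = 20 | 3·0+2·8+2·0+6·0+4·1 = 20
gcd(4,3,2,2,6,4) = 1

Coefficients: [4, 3, 2, 2, 6, 4]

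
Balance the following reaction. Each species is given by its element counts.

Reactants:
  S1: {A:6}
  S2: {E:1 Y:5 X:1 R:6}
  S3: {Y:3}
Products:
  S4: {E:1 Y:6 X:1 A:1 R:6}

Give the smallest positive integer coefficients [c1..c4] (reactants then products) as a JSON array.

Coefficients: [1, 6, 2, 6]

E: 1·0+6·1+2·0 = 6 | 6·1 = 6
Y: 1·0+6·5+2·3 = 36 | 6·6 = 36
X: 1·0+6·1+2·0 = 6 | 6·1 = 6
A: 1·6+6·0+2·0 = 6 | 6·1 = 6
R: 1·0+6·6+2·0 = 36 | 6·6 = 36
gcd(1,6,2,6) = 1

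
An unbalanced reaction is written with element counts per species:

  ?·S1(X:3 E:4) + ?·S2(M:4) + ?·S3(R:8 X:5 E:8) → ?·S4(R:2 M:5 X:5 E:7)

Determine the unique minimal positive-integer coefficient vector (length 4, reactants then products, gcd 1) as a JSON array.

Coefficients: [5, 5, 1, 4]

R: 5·0+5·0+1·8 = 8 | 4·2 = 8
M: 5·0+5·4+1·0 = 20 | 4·5 = 20
X: 5·3+5·0+1·5 = 20 | 4·5 = 20
E: 5·4+5·0+1·8 = 28 | 4·7 = 28
gcd(5,5,1,4) = 1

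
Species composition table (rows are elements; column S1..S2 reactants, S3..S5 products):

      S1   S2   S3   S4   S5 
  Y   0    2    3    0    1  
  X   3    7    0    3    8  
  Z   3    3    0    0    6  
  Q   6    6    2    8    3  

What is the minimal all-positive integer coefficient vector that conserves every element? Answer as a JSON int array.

Coefficients: [3, 5, 2, 4, 4]

Y: 3·0+5·2 = 10 | 2·3+4·0+4·1 = 10
X: 3·3+5·7 = 44 | 2·0+4·3+4·8 = 44
Z: 3·3+5·3 = 24 | 2·0+4·0+4·6 = 24
Q: 3·6+5·6 = 48 | 2·2+4·8+4·3 = 48
gcd(3,5,2,4,4) = 1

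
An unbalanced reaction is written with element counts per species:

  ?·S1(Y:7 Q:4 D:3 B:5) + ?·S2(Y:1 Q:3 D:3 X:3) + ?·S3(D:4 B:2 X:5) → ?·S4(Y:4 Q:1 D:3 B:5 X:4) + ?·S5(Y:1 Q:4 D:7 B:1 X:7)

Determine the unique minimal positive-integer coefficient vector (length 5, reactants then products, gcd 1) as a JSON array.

Y: 1·7+6·1+5·0 = 13 | 2·4+5·1 = 13
Q: 1·4+6·3+5·0 = 22 | 2·1+5·4 = 22
D: 1·3+6·3+5·4 = 41 | 2·3+5·7 = 41
B: 1·5+6·0+5·2 = 15 | 2·5+5·1 = 15
X: 1·0+6·3+5·5 = 43 | 2·4+5·7 = 43
gcd(1,6,5,2,5) = 1

Coefficients: [1, 6, 5, 2, 5]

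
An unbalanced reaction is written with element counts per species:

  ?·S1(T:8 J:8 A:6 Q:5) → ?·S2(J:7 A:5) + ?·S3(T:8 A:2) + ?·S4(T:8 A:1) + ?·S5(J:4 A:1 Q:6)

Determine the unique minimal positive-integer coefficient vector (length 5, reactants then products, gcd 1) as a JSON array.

T: 6·8 = 48 | 4·0+5·8+1·8+5·0 = 48
J: 6·8 = 48 | 4·7+5·0+1·0+5·4 = 48
A: 6·6 = 36 | 4·5+5·2+1·1+5·1 = 36
Q: 6·5 = 30 | 4·0+5·0+1·0+5·6 = 30
gcd(6,4,5,1,5) = 1

Coefficients: [6, 4, 5, 1, 5]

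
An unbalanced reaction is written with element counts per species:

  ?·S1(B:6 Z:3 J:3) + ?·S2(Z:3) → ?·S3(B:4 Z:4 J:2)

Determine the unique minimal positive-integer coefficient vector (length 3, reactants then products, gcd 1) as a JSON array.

Coefficients: [2, 2, 3]

B: 2·6+2·0 = 12 | 3·4 = 12
Z: 2·3+2·3 = 12 | 3·4 = 12
J: 2·3+2·0 = 6 | 3·2 = 6
gcd(2,2,3) = 1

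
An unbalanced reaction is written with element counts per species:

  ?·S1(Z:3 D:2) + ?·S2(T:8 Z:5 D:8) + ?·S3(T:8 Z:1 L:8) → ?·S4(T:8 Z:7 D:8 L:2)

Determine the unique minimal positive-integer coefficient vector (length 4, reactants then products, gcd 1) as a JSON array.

Coefficients: [4, 3, 1, 4]

T: 4·0+3·8+1·8 = 32 | 4·8 = 32
Z: 4·3+3·5+1·1 = 28 | 4·7 = 28
D: 4·2+3·8+1·0 = 32 | 4·8 = 32
L: 4·0+3·0+1·8 = 8 | 4·2 = 8
gcd(4,3,1,4) = 1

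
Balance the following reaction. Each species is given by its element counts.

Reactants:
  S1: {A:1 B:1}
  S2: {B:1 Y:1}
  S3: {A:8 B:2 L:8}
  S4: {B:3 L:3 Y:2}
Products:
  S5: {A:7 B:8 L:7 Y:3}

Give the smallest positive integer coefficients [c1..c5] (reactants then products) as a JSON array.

A: 6·1+2·0+1·8+2·0 = 14 | 2·7 = 14
B: 6·1+2·1+1·2+2·3 = 16 | 2·8 = 16
L: 6·0+2·0+1·8+2·3 = 14 | 2·7 = 14
Y: 6·0+2·1+1·0+2·2 = 6 | 2·3 = 6
gcd(6,2,1,2,2) = 1

Coefficients: [6, 2, 1, 2, 2]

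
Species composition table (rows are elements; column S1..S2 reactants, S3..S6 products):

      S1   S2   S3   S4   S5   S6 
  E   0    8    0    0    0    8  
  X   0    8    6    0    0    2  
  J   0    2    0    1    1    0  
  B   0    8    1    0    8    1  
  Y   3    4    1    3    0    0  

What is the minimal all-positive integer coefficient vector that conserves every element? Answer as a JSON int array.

Coefficients: [1, 4, 4, 5, 3, 4]

E: 1·0+4·8 = 32 | 4·0+5·0+3·0+4·8 = 32
X: 1·0+4·8 = 32 | 4·6+5·0+3·0+4·2 = 32
J: 1·0+4·2 = 8 | 4·0+5·1+3·1+4·0 = 8
B: 1·0+4·8 = 32 | 4·1+5·0+3·8+4·1 = 32
Y: 1·3+4·4 = 19 | 4·1+5·3+3·0+4·0 = 19
gcd(1,4,4,5,3,4) = 1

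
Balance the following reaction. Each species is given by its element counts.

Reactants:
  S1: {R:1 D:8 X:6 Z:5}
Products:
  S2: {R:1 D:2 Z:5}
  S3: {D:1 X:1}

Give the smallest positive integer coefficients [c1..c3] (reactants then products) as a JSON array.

R: 1·1 = 1 | 1·1+6·0 = 1
D: 1·8 = 8 | 1·2+6·1 = 8
X: 1·6 = 6 | 1·0+6·1 = 6
Z: 1·5 = 5 | 1·5+6·0 = 5
gcd(1,1,6) = 1

Coefficients: [1, 1, 6]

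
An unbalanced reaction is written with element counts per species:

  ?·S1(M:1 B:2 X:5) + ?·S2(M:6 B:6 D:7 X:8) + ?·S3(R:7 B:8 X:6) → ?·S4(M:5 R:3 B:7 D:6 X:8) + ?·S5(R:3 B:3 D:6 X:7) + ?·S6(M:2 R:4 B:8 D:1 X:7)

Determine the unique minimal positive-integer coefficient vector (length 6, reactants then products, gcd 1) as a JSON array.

Coefficients: [1, 6, 6, 5, 1, 6]

M: 1·1+6·6+6·0 = 37 | 5·5+1·0+6·2 = 37
R: 1·0+6·0+6·7 = 42 | 5·3+1·3+6·4 = 42
B: 1·2+6·6+6·8 = 86 | 5·7+1·3+6·8 = 86
D: 1·0+6·7+6·0 = 42 | 5·6+1·6+6·1 = 42
X: 1·5+6·8+6·6 = 89 | 5·8+1·7+6·7 = 89
gcd(1,6,6,5,1,6) = 1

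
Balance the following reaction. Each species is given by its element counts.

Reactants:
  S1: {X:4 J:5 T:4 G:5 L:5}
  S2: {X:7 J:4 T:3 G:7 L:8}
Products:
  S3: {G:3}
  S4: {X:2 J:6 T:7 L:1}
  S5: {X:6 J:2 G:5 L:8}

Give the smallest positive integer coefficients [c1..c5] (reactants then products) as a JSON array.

X: 2·4+2·7 = 22 | 3·0+2·2+3·6 = 22
J: 2·5+2·4 = 18 | 3·0+2·6+3·2 = 18
T: 2·4+2·3 = 14 | 3·0+2·7+3·0 = 14
G: 2·5+2·7 = 24 | 3·3+2·0+3·5 = 24
L: 2·5+2·8 = 26 | 3·0+2·1+3·8 = 26
gcd(2,2,3,2,3) = 1

Coefficients: [2, 2, 3, 2, 3]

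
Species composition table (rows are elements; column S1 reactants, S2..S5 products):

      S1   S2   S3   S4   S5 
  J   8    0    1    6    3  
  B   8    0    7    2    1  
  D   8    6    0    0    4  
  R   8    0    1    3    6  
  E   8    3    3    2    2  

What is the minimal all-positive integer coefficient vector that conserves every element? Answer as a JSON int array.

Coefficients: [5, 4, 4, 4, 4]

J: 5·8 = 40 | 4·0+4·1+4·6+4·3 = 40
B: 5·8 = 40 | 4·0+4·7+4·2+4·1 = 40
D: 5·8 = 40 | 4·6+4·0+4·0+4·4 = 40
R: 5·8 = 40 | 4·0+4·1+4·3+4·6 = 40
E: 5·8 = 40 | 4·3+4·3+4·2+4·2 = 40
gcd(5,4,4,4,4) = 1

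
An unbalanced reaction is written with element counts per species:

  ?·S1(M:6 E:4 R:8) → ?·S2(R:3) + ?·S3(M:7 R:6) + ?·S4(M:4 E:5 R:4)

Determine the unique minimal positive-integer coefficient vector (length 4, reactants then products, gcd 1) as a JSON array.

Coefficients: [5, 4, 2, 4]

M: 5·6 = 30 | 4·0+2·7+4·4 = 30
E: 5·4 = 20 | 4·0+2·0+4·5 = 20
R: 5·8 = 40 | 4·3+2·6+4·4 = 40
gcd(5,4,2,4) = 1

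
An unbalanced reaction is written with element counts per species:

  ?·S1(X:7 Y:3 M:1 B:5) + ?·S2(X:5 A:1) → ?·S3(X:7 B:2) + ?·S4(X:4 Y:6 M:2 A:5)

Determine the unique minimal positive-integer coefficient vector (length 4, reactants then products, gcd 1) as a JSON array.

X: 2·7+5·5 = 39 | 5·7+1·4 = 39
Y: 2·3+5·0 = 6 | 5·0+1·6 = 6
M: 2·1+5·0 = 2 | 5·0+1·2 = 2
B: 2·5+5·0 = 10 | 5·2+1·0 = 10
A: 2·0+5·1 = 5 | 5·0+1·5 = 5
gcd(2,5,5,1) = 1

Coefficients: [2, 5, 5, 1]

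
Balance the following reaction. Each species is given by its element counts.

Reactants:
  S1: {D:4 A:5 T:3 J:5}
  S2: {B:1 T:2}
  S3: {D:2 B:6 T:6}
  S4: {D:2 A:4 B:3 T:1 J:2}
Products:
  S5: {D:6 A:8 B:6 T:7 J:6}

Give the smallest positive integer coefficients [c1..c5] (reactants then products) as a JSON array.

Coefficients: [4, 3, 2, 5, 5]

D: 4·4+3·0+2·2+5·2 = 30 | 5·6 = 30
A: 4·5+3·0+2·0+5·4 = 40 | 5·8 = 40
B: 4·0+3·1+2·6+5·3 = 30 | 5·6 = 30
T: 4·3+3·2+2·6+5·1 = 35 | 5·7 = 35
J: 4·5+3·0+2·0+5·2 = 30 | 5·6 = 30
gcd(4,3,2,5,5) = 1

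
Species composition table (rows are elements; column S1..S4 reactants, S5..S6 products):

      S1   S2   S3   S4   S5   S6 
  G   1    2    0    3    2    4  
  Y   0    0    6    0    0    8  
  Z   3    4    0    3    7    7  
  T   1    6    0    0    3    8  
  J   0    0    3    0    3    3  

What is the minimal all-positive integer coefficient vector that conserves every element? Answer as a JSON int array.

Coefficients: [3, 4, 4, 1, 1, 3]

G: 3·1+4·2+4·0+1·3 = 14 | 1·2+3·4 = 14
Y: 3·0+4·0+4·6+1·0 = 24 | 1·0+3·8 = 24
Z: 3·3+4·4+4·0+1·3 = 28 | 1·7+3·7 = 28
T: 3·1+4·6+4·0+1·0 = 27 | 1·3+3·8 = 27
J: 3·0+4·0+4·3+1·0 = 12 | 1·3+3·3 = 12
gcd(3,4,4,1,1,3) = 1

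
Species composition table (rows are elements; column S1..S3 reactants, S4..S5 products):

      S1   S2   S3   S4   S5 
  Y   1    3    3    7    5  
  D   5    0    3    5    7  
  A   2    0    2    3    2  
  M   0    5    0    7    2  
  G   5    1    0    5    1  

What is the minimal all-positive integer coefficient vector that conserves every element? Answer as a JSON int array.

Coefficients: [3, 6, 4, 4, 1]

Y: 3·1+6·3+4·3 = 33 | 4·7+1·5 = 33
D: 3·5+6·0+4·3 = 27 | 4·5+1·7 = 27
A: 3·2+6·0+4·2 = 14 | 4·3+1·2 = 14
M: 3·0+6·5+4·0 = 30 | 4·7+1·2 = 30
G: 3·5+6·1+4·0 = 21 | 4·5+1·1 = 21
gcd(3,6,4,4,1) = 1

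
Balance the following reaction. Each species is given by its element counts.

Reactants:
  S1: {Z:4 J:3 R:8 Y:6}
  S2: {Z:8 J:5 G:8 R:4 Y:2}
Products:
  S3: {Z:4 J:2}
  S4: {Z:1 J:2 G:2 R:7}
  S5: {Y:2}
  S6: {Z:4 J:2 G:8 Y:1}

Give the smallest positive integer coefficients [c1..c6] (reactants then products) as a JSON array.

Z: 1·4+5·8 = 44 | 6·4+4·1+6·0+4·4 = 44
J: 1·3+5·5 = 28 | 6·2+4·2+6·0+4·2 = 28
G: 1·0+5·8 = 40 | 6·0+4·2+6·0+4·8 = 40
R: 1·8+5·4 = 28 | 6·0+4·7+6·0+4·0 = 28
Y: 1·6+5·2 = 16 | 6·0+4·0+6·2+4·1 = 16
gcd(1,5,6,4,6,4) = 1

Coefficients: [1, 5, 6, 4, 6, 4]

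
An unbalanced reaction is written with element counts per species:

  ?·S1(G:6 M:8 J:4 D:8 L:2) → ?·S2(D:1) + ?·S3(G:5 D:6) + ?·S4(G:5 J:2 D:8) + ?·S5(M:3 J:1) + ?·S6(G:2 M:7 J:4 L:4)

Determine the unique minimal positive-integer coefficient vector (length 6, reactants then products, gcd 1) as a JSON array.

G: 4·6 = 24 | 6·0+3·5+1·5+6·0+2·2 = 24
M: 4·8 = 32 | 6·0+3·0+1·0+6·3+2·7 = 32
J: 4·4 = 16 | 6·0+3·0+1·2+6·1+2·4 = 16
D: 4·8 = 32 | 6·1+3·6+1·8+6·0+2·0 = 32
L: 4·2 = 8 | 6·0+3·0+1·0+6·0+2·4 = 8
gcd(4,6,3,1,6,2) = 1

Coefficients: [4, 6, 3, 1, 6, 2]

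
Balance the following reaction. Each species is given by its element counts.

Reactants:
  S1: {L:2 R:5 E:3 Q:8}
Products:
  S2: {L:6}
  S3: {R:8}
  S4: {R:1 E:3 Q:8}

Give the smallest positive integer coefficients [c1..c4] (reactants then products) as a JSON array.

L: 6·2 = 12 | 2·6+3·0+6·0 = 12
R: 6·5 = 30 | 2·0+3·8+6·1 = 30
E: 6·3 = 18 | 2·0+3·0+6·3 = 18
Q: 6·8 = 48 | 2·0+3·0+6·8 = 48
gcd(6,2,3,6) = 1

Coefficients: [6, 2, 3, 6]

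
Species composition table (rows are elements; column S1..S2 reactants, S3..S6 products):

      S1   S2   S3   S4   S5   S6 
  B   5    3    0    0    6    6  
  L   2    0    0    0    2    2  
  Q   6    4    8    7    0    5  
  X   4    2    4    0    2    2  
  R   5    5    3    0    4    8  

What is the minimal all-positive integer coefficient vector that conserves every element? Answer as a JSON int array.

B: 6·5+2·3 = 36 | 4·0+1·0+5·6+1·6 = 36
L: 6·2+2·0 = 12 | 4·0+1·0+5·2+1·2 = 12
Q: 6·6+2·4 = 44 | 4·8+1·7+5·0+1·5 = 44
X: 6·4+2·2 = 28 | 4·4+1·0+5·2+1·2 = 28
R: 6·5+2·5 = 40 | 4·3+1·0+5·4+1·8 = 40
gcd(6,2,4,1,5,1) = 1

Coefficients: [6, 2, 4, 1, 5, 1]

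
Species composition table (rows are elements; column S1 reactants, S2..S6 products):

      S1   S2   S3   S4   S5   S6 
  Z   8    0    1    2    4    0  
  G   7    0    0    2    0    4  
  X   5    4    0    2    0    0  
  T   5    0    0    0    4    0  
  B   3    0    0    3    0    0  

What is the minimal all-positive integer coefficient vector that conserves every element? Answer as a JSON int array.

Coefficients: [4, 3, 4, 4, 5, 5]

Z: 4·8 = 32 | 3·0+4·1+4·2+5·4+5·0 = 32
G: 4·7 = 28 | 3·0+4·0+4·2+5·0+5·4 = 28
X: 4·5 = 20 | 3·4+4·0+4·2+5·0+5·0 = 20
T: 4·5 = 20 | 3·0+4·0+4·0+5·4+5·0 = 20
B: 4·3 = 12 | 3·0+4·0+4·3+5·0+5·0 = 12
gcd(4,3,4,4,5,5) = 1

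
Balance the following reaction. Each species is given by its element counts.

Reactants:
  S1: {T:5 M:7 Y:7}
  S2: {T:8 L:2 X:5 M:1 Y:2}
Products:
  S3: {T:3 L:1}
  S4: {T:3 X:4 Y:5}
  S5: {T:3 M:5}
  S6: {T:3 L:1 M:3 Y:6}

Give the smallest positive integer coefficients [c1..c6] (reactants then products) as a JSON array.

Coefficients: [5, 4, 5, 5, 6, 3]

T: 5·5+4·8 = 57 | 5·3+5·3+6·3+3·3 = 57
L: 5·0+4·2 = 8 | 5·1+5·0+6·0+3·1 = 8
X: 5·0+4·5 = 20 | 5·0+5·4+6·0+3·0 = 20
M: 5·7+4·1 = 39 | 5·0+5·0+6·5+3·3 = 39
Y: 5·7+4·2 = 43 | 5·0+5·5+6·0+3·6 = 43
gcd(5,4,5,5,6,3) = 1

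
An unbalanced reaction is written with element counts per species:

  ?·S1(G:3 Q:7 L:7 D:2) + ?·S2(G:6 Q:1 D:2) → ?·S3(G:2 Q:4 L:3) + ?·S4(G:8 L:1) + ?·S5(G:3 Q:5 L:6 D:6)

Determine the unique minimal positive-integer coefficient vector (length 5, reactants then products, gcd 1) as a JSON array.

Coefficients: [4, 2, 5, 1, 2]

G: 4·3+2·6 = 24 | 5·2+1·8+2·3 = 24
Q: 4·7+2·1 = 30 | 5·4+1·0+2·5 = 30
L: 4·7+2·0 = 28 | 5·3+1·1+2·6 = 28
D: 4·2+2·2 = 12 | 5·0+1·0+2·6 = 12
gcd(4,2,5,1,2) = 1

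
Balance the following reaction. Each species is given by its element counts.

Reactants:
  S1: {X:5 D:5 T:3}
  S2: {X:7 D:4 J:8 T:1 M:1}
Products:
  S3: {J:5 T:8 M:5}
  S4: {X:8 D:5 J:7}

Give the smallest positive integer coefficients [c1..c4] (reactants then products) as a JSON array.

Coefficients: [1, 5, 1, 5]

X: 1·5+5·7 = 40 | 1·0+5·8 = 40
D: 1·5+5·4 = 25 | 1·0+5·5 = 25
J: 1·0+5·8 = 40 | 1·5+5·7 = 40
T: 1·3+5·1 = 8 | 1·8+5·0 = 8
M: 1·0+5·1 = 5 | 1·5+5·0 = 5
gcd(1,5,1,5) = 1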